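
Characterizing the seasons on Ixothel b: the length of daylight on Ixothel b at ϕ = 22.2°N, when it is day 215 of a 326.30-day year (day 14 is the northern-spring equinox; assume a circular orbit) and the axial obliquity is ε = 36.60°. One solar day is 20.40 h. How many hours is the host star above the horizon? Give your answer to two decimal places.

Solar longitude: L_s = 360° × (215 − 14)/326.30 = 221.759°.
sin δ = sin 36.60° × sin 221.759° = -0.39709, so δ = -23.396°.
cos h₀ = −tan ϕ · tan δ = −tan(+22.2°) × tan(-23.396°) = 0.1766, so h₀ = 1.3933 rad = 79.83°.
Daylight = 2h₀/(2π) × 20.40 h = (1.3933/π) × 20.40 = 9.05 h.

9.05 h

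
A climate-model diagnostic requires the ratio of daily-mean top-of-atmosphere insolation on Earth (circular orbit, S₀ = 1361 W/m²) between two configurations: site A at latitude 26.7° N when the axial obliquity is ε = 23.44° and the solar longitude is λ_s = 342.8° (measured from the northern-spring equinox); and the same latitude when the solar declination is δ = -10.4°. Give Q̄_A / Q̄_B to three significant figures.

— Configuration A (φ=+26.7°):
Solar declination: sin δ = sin ε · sin λ_s = sin 23.44° × sin 342.8° = -0.11763, so δ = -6.755°.
cos H₀ = −tan(+26.7°) tan(-6.755°) = 0.0596, H₀ = 1.5112 rad.
Bracket: H₀ sin φ sin δ + cos φ cos δ sin H₀ = 1.5112×0.44932×-0.11763 + 0.89337×0.99306×0.99822 = -0.079872 + 0.885591 = 0.805719.
Q̄ = (S₀/π) × [bracket] = (1361/π) × 0.805719 = 349.05 W/m².
— Configuration B (φ=+26.7°):
cos H₀ = −tan(+26.7°) tan(-10.400°) = 0.0923, H₀ = 1.4784 rad.
Bracket: H₀ sin φ sin δ + cos φ cos δ sin H₀ = 1.4784×0.44932×-0.18052 + 0.89337×0.98357×0.99573 = -0.119915 + 0.874940 = 0.755025.
Q̄ = (S₀/π) × [bracket] = (1361/π) × 0.755025 = 327.09 W/m².
Ratio Q̄_A / Q̄_B = 349.05 / 327.09 = 1.067.

Q̄_A / Q̄_B ≈ 1.07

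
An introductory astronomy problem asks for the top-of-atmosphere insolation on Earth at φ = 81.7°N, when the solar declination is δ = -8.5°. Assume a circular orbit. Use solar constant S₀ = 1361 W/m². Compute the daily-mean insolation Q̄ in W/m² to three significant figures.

cos H₀ = −tan(+81.7°) tan(-8.500°) = 1.0244 ≥ 1 ⇒ polar night, H₀ = 0 and Q̄ = 0.

Q̄ ≈ 0.00 W/m²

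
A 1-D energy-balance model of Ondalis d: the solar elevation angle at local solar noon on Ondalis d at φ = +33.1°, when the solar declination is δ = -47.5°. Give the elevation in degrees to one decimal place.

9.4°

At local noon the hour angle is zero, so the zenith angle equals |φ − δ| = |+33.1° − (-47.500°)| = 80.600°.
Elevation = 90° − 80.600° = 9.4°.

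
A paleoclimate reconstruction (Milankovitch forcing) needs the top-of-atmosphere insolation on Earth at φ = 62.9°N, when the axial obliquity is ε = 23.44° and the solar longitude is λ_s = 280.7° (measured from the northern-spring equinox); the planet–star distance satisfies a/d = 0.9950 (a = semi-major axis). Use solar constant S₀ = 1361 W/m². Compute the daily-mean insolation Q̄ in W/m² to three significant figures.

Solar declination: sin δ = sin ε · sin λ_s = sin 23.44° × sin 280.7° = -0.39087, so δ = -23.009°.
cos H₀ = −tan(+62.9°) tan(-23.009°) = 0.8298, H₀ = 0.5920 rad.
Bracket: H₀ sin φ sin δ + cos φ cos δ sin H₀ = 0.5920×0.89021×-0.39087 + 0.45554×0.92045×0.55799 = -0.205990 + 0.233966 = 0.027976.
Inverse-square distance factor (a/d)² = 0.9950² = 0.990025.
Q̄ = (S₀/π) × 0.990025 × [bracket] = (1361/π) × 0.990025 × 0.027976 = 12.00 W/m².

Q̄ ≈ 12.0 W/m²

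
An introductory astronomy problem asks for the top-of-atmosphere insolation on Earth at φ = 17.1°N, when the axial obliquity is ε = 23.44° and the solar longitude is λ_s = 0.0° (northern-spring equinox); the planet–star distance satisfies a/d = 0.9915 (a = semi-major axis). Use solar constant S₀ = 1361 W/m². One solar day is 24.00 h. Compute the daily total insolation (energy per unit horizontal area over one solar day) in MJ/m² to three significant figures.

Solar declination: sin δ = sin ε · sin λ_s = sin 23.44° × sin 0.0° = 0.00000, so δ = +0.000°.
cos H₀ = −tan(+17.1°) tan(+0.000°) = -0.0000, H₀ = 1.5708 rad.
Bracket: H₀ sin φ sin δ + cos φ cos δ sin H₀ = 1.5708×0.29404×0.00000 + 0.95579×1.00000×1.00000 = 0.000000 + 0.955790 = 0.955790.
Inverse-square distance factor (a/d)² = 0.9915² = 0.983072.
Q̄ = (S₀/π) × 0.983072 × [bracket] = (1361/π) × 0.983072 × 0.955790 = 407.06 W/m².
Daily total = Q̄ × 24.00 h × 3600 s/h = 407.06 × 24.00 × 3600 / 10⁶ = 35.17 MJ/m².

35.2 MJ/m²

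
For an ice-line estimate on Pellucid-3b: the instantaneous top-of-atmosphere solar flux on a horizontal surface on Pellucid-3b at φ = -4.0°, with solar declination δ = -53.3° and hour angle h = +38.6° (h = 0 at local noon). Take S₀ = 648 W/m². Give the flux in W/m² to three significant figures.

cos θ_z = sin φ sin δ + cos φ cos δ cos h = 0.055929 + 0.465919 = 0.521848.
Flux = S₀ · cos θ_z = 648 × 0.521848 = 338.2 W/m².

338 W/m²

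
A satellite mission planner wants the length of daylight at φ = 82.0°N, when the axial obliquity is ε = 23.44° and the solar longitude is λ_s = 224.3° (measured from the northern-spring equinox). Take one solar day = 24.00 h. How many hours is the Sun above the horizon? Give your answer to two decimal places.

0.00 h

Solar declination: sin δ = sin ε · sin λ_s = sin 23.44° × sin 224.3° = -0.27782, so δ = -16.130°.
cos H₀ = −tan φ · tan δ = 2.0578 ≥ 1, so the Sun never rises (polar night) and H₀ = 0.
Daylight = 2H₀/(2π) × 24.00 h = (0.0000/π) × 24.00 = 0.00 h.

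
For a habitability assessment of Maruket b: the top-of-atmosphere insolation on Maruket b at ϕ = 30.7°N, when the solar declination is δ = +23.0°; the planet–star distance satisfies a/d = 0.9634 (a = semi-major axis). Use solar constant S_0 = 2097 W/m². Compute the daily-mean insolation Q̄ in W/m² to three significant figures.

Q̄ ≈ 700 W/m²

cos h₀ = −tan(+30.7°) tan(+23.000°) = -0.2520, h₀ = 1.8256 rad.
Bracket: h₀ sin ϕ sin δ + cos ϕ cos δ sin h₀ = 1.8256×0.51054×0.39073 + 0.85985×0.92050×0.96772 = 0.364177 + 0.765943 = 1.130120.
Inverse-square distance factor (a/d)² = 0.9634² = 0.928140.
Q̄ = (S_0/π) × 0.928140 × [bracket] = (2097/π) × 0.928140 × 1.130120 = 700.1 W/m².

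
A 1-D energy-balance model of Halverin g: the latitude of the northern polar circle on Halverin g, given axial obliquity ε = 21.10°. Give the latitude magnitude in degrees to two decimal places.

68.90°

The polar circle is the lowest latitude that experiences at least one full rotation of continuous daylight at the northern-summer solstice; it lies at |ϕ| = 90° − ε = 90° − 21.10° = 68.90°.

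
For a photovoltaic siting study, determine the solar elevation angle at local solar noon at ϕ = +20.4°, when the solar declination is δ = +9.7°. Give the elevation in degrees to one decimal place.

79.3°

At local noon the hour angle is zero, so the zenith angle equals |ϕ − δ| = |+20.4° − (+9.700°)| = 10.700°.
Elevation = 90° − 10.700° = 79.3°.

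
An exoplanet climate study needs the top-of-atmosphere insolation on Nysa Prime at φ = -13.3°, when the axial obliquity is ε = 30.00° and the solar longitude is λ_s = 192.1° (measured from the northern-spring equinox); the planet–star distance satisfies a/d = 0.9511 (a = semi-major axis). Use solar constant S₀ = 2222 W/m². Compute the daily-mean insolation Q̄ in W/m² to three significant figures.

Q̄ ≈ 644 W/m²

Solar declination: sin δ = sin ε · sin λ_s = sin 30.00° × sin 192.1° = -0.10481, so δ = -6.016°.
cos H₀ = −tan(-13.3°) tan(-6.016°) = -0.0249, H₀ = 1.5957 rad.
Bracket: H₀ sin φ sin δ + cos φ cos δ sin H₀ = 1.5957×-0.23005×-0.10481 + 0.97318×0.99449×0.99969 = 0.038475 + 0.967518 = 1.005993.
Inverse-square distance factor (a/d)² = 0.9511² = 0.904591.
Q̄ = (S₀/π) × 0.904591 × [bracket] = (2222/π) × 0.904591 × 1.005993 = 643.6 W/m².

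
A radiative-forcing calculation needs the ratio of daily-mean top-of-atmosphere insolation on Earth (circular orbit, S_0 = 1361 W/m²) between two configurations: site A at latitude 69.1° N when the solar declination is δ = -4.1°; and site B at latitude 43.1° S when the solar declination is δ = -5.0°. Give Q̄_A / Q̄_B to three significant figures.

Q̄_A / Q̄_B ≈ 0.312

— Configuration A (ϕ=+69.1°):
cos h₀ = −tan(+69.1°) tan(-4.100°) = 0.1877, h₀ = 1.3820 rad.
Bracket: h₀ sin ϕ sin δ + cos ϕ cos δ sin h₀ = 1.3820×0.93420×-0.07150 + 0.35674×0.99744×0.98222 = -0.092311 + 0.349500 = 0.257189.
Q̄ = (S_0/π) × [bracket] = (1361/π) × 0.257189 = 111.42 W/m².
— Configuration B (ϕ=-43.1°):
cos h₀ = −tan(-43.1°) tan(-5.000°) = -0.0819, h₀ = 1.6528 rad.
Bracket: h₀ sin ϕ sin δ + cos ϕ cos δ sin h₀ = 1.6528×-0.68327×-0.08716 + 0.73016×0.99619×0.99664 = 0.098431 + 0.724934 = 0.823365.
Q̄ = (S_0/π) × [bracket] = (1361/π) × 0.823365 = 356.70 W/m².
Ratio Q̄_A / Q̄_B = 111.42 / 356.70 = 0.3124.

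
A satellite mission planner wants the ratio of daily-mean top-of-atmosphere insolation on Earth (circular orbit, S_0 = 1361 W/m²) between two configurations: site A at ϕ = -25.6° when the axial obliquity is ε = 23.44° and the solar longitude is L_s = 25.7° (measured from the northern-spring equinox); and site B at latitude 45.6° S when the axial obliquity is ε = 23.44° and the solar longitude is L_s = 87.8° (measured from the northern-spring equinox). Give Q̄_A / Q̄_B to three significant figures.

— Configuration A (ϕ=-25.6°):
Solar declination: sin δ = sin ε · sin L_s = sin 23.44° × sin 25.7° = 0.17250, so δ = +9.933°.
cos h₀ = −tan(-25.6°) tan(+9.933°) = 0.0839, h₀ = 1.4868 rad.
Bracket: h₀ sin ϕ sin δ + cos ϕ cos δ sin h₀ = 1.4868×-0.43209×0.17250 + 0.90183×0.98501×0.99647 = -0.110819 + 0.885176 = 0.774357.
Q̄ = (S_0/π) × [bracket] = (1361/π) × 0.774357 = 335.47 W/m².
— Configuration B (ϕ=-45.6°):
Solar declination: sin δ = sin ε · sin L_s = sin 23.44° × sin 87.8° = 0.39750, so δ = +23.422°.
cos h₀ = −tan(-45.6°) tan(+23.422°) = 0.4424, h₀ = 1.1126 rad.
Bracket: h₀ sin ϕ sin δ + cos ϕ cos δ sin h₀ = 1.1126×-0.71447×0.39750 + 0.69966×0.91760×0.89684 = -0.315980 + 0.575778 = 0.259798.
Q̄ = (S_0/π) × [bracket] = (1361/π) × 0.259798 = 112.55 W/m².
Ratio Q̄_A / Q̄_B = 335.47 / 112.55 = 2.981.

Q̄_A / Q̄_B ≈ 2.98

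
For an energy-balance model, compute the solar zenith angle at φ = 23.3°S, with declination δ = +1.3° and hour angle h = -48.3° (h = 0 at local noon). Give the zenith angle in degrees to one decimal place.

cos θ_z = sin φ sin δ + cos φ cos δ cos h = -0.008974 + 0.610821 = 0.601847.
θ_z = arccos(0.601847) = 53.0°.

θ_z = 53.0°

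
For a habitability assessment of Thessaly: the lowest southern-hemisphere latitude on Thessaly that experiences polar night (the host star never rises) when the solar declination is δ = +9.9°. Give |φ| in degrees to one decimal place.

|φ| = 80.1°

Polar night requires cos H₀ = −tan φ tan δ ≥ 1, i.e. tan φ tan δ ≤ −1.
The boundary is |tan φ| · |tan δ| = 1, so |φ| = 90° − |δ| = 90° − 9.9° = 80.1° in the southern hemisphere.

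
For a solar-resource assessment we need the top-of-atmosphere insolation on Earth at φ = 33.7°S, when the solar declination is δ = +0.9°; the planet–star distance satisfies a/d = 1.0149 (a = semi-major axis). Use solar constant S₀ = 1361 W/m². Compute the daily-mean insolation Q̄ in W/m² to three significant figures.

Q̄ ≈ 365 W/m²

cos H₀ = −tan(-33.7°) tan(+0.900°) = 0.0105, H₀ = 1.5603 rad.
Bracket: H₀ sin φ sin δ + cos φ cos δ sin H₀ = 1.5603×-0.55484×0.01571 + 0.83195×0.99988×0.99995 = -0.013600 + 0.831809 = 0.818209.
Inverse-square distance factor (a/d)² = 1.0149² = 1.030022.
Q̄ = (S₀/π) × 1.030022 × [bracket] = (1361/π) × 1.030022 × 0.818209 = 365.1 W/m².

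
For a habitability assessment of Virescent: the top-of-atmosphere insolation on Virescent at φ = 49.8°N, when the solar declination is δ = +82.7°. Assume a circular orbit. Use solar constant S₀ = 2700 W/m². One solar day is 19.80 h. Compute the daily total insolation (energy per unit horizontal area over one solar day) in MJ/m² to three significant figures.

146 MJ/m²

cos H₀ = −tan(+49.8°) tan(+82.700°) = -9.2374 ≤ −1 ⇒ polar day, H₀ = π.
Bracket: H₀ sin φ sin δ + cos φ cos δ sin H₀ = 3.1416×0.76380×0.99189 + 0.64546×0.12706×0.00000 = 2.380094 + 0.000000 = 2.380094.
Q̄ = (S₀/π) × [bracket] = (2700/π) × 2.380094 = 2045.5 W/m².
Daily total = Q̄ × 19.80 h × 3600 s/h = 2045.5 × 19.80 × 3600 / 10⁶ = 145.8 MJ/m².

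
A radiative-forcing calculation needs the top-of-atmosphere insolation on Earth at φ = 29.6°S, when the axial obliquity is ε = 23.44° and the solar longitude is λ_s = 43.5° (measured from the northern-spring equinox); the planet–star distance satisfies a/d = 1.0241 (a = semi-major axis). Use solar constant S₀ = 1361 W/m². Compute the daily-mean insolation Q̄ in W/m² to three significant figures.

Solar declination: sin δ = sin ε · sin λ_s = sin 23.44° × sin 43.5° = 0.27382, so δ = +15.892°.
cos H₀ = −tan(-29.6°) tan(+15.892°) = 0.1617, H₀ = 1.4084 rad.
Bracket: H₀ sin φ sin δ + cos φ cos δ sin H₀ = 1.4084×-0.49394×0.27382 + 0.86949×0.96178×0.98683 = -0.190487 + 0.825245 = 0.634758.
Inverse-square distance factor (a/d)² = 1.0241² = 1.048781.
Q̄ = (S₀/π) × 1.048781 × [bracket] = (1361/π) × 1.048781 × 0.634758 = 288.4 W/m².

Q̄ ≈ 288 W/m²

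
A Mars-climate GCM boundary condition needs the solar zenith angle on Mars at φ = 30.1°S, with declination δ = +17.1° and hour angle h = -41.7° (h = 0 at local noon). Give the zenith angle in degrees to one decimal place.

θ_z = 62.0°

cos θ_z = sin φ sin δ + cos φ cos δ cos h = -0.147464 + 0.617399 = 0.469935.
θ_z = arccos(0.469935) = 62.0°.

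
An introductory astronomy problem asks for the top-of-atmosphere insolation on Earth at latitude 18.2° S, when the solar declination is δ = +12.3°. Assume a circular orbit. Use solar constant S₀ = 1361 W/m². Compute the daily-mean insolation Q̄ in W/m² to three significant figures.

Q̄ ≈ 358 W/m²

cos H₀ = −tan(-18.2°) tan(+12.300°) = 0.0717, H₀ = 1.4990 rad.
Bracket: H₀ sin φ sin δ + cos φ cos δ sin H₀ = 1.4990×-0.31233×0.21303 + 0.94997×0.97705×0.99743 = -0.099737 + 0.925783 = 0.826046.
Q̄ = (S₀/π) × [bracket] = (1361/π) × 0.826046 = 357.9 W/m².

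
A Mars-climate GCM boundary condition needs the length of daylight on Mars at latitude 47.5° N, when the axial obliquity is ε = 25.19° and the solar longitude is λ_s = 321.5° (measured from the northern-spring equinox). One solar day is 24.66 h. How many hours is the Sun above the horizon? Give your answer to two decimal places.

Solar declination: sin δ = sin ε · sin λ_s = sin 25.19° × sin 321.5° = -0.26496, so δ = -15.364°.
cos H₀ = −tan φ · tan δ = −tan(+47.5°) × tan(-15.364°) = 0.2999, so H₀ = 1.2662 rad = 72.55°.
Daylight = 2H₀/(2π) × 24.66 h = (1.2662/π) × 24.66 = 9.94 h.

9.94 h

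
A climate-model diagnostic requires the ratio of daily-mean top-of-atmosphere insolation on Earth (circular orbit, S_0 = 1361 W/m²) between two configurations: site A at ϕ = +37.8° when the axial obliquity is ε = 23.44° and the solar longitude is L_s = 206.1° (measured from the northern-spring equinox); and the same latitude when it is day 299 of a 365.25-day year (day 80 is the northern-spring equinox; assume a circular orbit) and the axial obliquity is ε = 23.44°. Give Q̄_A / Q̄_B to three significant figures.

— Configuration A (ϕ=+37.8°):
Solar declination: sin δ = sin ε · sin L_s = sin 23.44° × sin 206.1° = -0.17500, so δ = -10.079°.
cos h₀ = −tan(+37.8°) tan(-10.079°) = 0.1379, h₀ = 1.4325 rad.
Bracket: h₀ sin ϕ sin δ + cos ϕ cos δ sin h₀ = 1.4325×0.61291×-0.17500 + 0.79016×0.98457×0.99045 = -0.153649 + 0.770538 = 0.616889.
Q̄ = (S_0/π) × [bracket] = (1361/π) × 0.616889 = 267.25 W/m².
— Configuration B (ϕ=+37.8°):
Solar longitude: L_s = 360° × (299 − 80)/365.25 = 215.852°.
sin δ = sin 23.44° × sin 215.852° = -0.23298, so δ = -13.473°.
cos h₀ = −tan(+37.8°) tan(-13.473°) = 0.1858, h₀ = 1.3839 rad.
Bracket: h₀ sin ϕ sin δ + cos ϕ cos δ sin h₀ = 1.3839×0.61291×-0.23298 + 0.79016×0.97248×0.98258 = -0.197615 + 0.755029 = 0.557414.
Q̄ = (S_0/π) × [bracket] = (1361/π) × 0.557414 = 241.48 W/m².
Ratio Q̄_A / Q̄_B = 267.25 / 241.48 = 1.107.

Q̄_A / Q̄_B ≈ 1.11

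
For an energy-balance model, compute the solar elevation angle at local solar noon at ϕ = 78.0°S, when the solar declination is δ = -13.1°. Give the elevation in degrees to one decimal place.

At local noon the hour angle is zero, so the zenith angle equals |ϕ − δ| = |-78.0° − (-13.100°)| = 64.900°.
Elevation = 90° − 64.900° = 25.1°.

25.1°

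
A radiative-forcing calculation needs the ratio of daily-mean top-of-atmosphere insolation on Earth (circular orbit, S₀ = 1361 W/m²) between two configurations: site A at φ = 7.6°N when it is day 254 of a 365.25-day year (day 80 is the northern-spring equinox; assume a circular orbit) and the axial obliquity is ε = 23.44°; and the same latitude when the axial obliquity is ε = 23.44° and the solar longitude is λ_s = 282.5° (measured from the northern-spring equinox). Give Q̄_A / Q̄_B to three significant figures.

— Configuration A (φ=+7.6°):
Solar longitude: λ_s = 360° × (254 − 80)/365.25 = 171.499°.
sin δ = sin 23.44° × sin 171.499° = 0.05880, so δ = +3.371°.
cos H₀ = −tan(+7.6°) tan(+3.371°) = -0.0079, H₀ = 1.5787 rad.
Bracket: H₀ sin φ sin δ + cos φ cos δ sin H₀ = 1.5787×0.13226×0.05880 + 0.99122×0.99827×0.99997 = 0.012277 + 0.989476 = 1.001753.
Q̄ = (S₀/π) × [bracket] = (1361/π) × 1.001753 = 433.98 W/m².
— Configuration B (φ=+7.6°):
Solar declination: sin δ = sin ε · sin λ_s = sin 23.44° × sin 282.5° = -0.38836, so δ = -22.852°.
cos H₀ = −tan(+7.6°) tan(-22.852°) = 0.0562, H₀ = 1.5145 rad.
Bracket: H₀ sin φ sin δ + cos φ cos δ sin H₀ = 1.5145×0.13226×-0.38836 + 0.99122×0.92151×0.99842 = -0.077792 + 0.911976 = 0.834184.
Q̄ = (S₀/π) × [bracket] = (1361/π) × 0.834184 = 361.38 W/m².
Ratio Q̄_A / Q̄_B = 433.98 / 361.38 = 1.201.

Q̄_A / Q̄_B ≈ 1.20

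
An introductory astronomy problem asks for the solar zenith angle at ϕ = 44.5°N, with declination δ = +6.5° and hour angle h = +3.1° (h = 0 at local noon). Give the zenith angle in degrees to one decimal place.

θ_z = 38.1°

cos θ_z = sin ϕ sin δ + cos ϕ cos δ cos h = 0.079345 + 0.707629 = 0.786974.
θ_z = arccos(0.786974) = 38.1°.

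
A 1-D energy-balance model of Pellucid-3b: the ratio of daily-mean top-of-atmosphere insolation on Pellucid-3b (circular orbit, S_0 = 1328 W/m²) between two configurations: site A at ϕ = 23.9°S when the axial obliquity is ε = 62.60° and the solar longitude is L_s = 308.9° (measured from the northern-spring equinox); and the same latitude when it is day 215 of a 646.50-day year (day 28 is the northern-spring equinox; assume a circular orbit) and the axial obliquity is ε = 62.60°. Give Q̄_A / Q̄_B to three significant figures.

— Configuration A (ϕ=-23.9°):
Solar declination: sin δ = sin ε · sin L_s = sin 62.60° × sin 308.9° = -0.69094, so δ = -43.704°.
cos h₀ = −tan(-23.9°) tan(-43.704°) = -0.4235, h₀ = 2.0081 rad.
Bracket: h₀ sin ϕ sin δ + cos ϕ cos δ sin h₀ = 2.0081×-0.40514×-0.69094 + 0.91425×0.72292×0.90588 = 0.562122 + 0.598723 = 1.160845.
Q̄ = (S_0/π) × [bracket] = (1328/π) × 1.160845 = 490.71 W/m².
— Configuration B (ϕ=-23.9°):
Solar longitude: L_s = 360° × (215 − 28)/646.50 = 104.130°.
sin δ = sin 62.60° × sin 104.130° = 0.86095, so δ = +59.424°.
cos h₀ = −tan(-23.9°) tan(+59.424°) = 0.7500, h₀ = 0.7227 rad.
Bracket: h₀ sin ϕ sin δ + cos ϕ cos δ sin h₀ = 0.7227×-0.40514×0.86095 + 0.91425×0.50868×0.66141 = -0.252082 + 0.307596 = 0.055514.
Q̄ = (S_0/π) × [bracket] = (1328/π) × 0.055514 = 23.467 W/m².
Ratio Q̄_A / Q̄_B = 490.71 / 23.467 = 20.91.

Q̄_A / Q̄_B ≈ 20.9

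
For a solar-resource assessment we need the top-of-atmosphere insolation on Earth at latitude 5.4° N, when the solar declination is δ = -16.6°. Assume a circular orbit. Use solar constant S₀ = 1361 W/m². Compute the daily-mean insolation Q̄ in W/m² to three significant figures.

Q̄ ≈ 395 W/m²

cos H₀ = −tan(+5.4°) tan(-16.600°) = 0.0282, H₀ = 1.5426 rad.
Bracket: H₀ sin φ sin δ + cos φ cos δ sin H₀ = 1.5426×0.09411×-0.28569 + 0.99556×0.95832×0.99960 = -0.041475 + 0.953683 = 0.912208.
Q̄ = (S₀/π) × [bracket] = (1361/π) × 0.912208 = 395.2 W/m².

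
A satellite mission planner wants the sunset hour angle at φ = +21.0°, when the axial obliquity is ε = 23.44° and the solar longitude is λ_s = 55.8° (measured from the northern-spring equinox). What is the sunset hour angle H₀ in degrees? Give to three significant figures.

Solar declination: sin δ = sin ε · sin λ_s = sin 23.44° × sin 55.8° = 0.32900, so δ = +19.208°.
cos H₀ = −tan φ · tan δ = −tan(+21.0°) × tan(+19.208°) = -0.1337, so H₀ = 1.7049 rad = 97.69°.

H₀ = 97.7°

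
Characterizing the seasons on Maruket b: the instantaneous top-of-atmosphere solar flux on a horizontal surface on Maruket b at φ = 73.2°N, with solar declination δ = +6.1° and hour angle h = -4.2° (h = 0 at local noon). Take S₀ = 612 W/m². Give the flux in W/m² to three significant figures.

cos θ_z = sin φ sin δ + cos φ cos δ cos h = 0.101729 + 0.286623 = 0.388352.
Flux = S₀ · cos θ_z = 612 × 0.388352 = 237.7 W/m².

238 W/m²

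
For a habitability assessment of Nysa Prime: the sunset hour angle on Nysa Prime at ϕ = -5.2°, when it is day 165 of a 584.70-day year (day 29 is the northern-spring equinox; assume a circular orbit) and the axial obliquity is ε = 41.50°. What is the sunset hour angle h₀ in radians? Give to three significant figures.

h₀ = 1.49 rad

Solar longitude: L_s = 360° × (165 − 29)/584.70 = 83.735°.
sin δ = sin 41.50° × sin 83.735° = 0.65866, so δ = +41.198°.
cos h₀ = −tan ϕ · tan δ = −tan(-5.2°) × tan(+41.198°) = 0.0797, so h₀ = 1.4910 rad = 85.43°.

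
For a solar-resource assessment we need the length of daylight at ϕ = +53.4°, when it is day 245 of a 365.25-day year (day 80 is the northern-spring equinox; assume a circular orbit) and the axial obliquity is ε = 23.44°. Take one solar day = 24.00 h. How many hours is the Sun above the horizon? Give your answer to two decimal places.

Solar longitude: L_s = 360° × (245 − 80)/365.25 = 162.628°.
sin δ = sin 23.44° × sin 162.628° = 0.11877, so δ = +6.821°.
cos h₀ = −tan ϕ · tan δ = −tan(+53.4°) × tan(+6.821°) = -0.1611, so h₀ = 1.7326 rad = 99.27°.
Daylight = 2h₀/(2π) × 24.00 h = (1.7326/π) × 24.00 = 13.24 h.

13.24 h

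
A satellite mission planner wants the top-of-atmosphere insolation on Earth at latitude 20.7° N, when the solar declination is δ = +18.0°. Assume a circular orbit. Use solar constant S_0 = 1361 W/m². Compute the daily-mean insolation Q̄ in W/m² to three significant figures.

cos h₀ = −tan(+20.7°) tan(+18.000°) = -0.1228, h₀ = 1.6939 rad.
Bracket: h₀ sin ϕ sin δ + cos ϕ cos δ sin h₀ = 1.6939×0.35347×0.30902 + 0.93544×0.95106×0.99243 = 0.185024 + 0.882925 = 1.067949.
Q̄ = (S_0/π) × [bracket] = (1361/π) × 1.067949 = 462.7 W/m².

Q̄ ≈ 463 W/m²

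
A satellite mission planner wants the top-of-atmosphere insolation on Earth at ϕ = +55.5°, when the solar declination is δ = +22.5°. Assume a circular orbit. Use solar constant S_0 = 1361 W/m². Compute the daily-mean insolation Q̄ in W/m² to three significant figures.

Q̄ ≈ 484 W/m²

cos h₀ = −tan(+55.5°) tan(+22.500°) = -0.6027, h₀ = 2.2177 rad.
Bracket: h₀ sin ϕ sin δ + cos ϕ cos δ sin h₀ = 2.2177×0.82413×0.38268 + 0.56641×0.92388×0.79798 = 0.699414 + 0.417579 = 1.116993.
Q̄ = (S_0/π) × [bracket] = (1361/π) × 1.116993 = 483.9 W/m².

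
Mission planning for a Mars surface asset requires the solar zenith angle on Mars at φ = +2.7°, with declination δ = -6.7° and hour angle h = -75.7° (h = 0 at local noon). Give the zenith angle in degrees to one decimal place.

cos θ_z = sin φ sin δ + cos φ cos δ cos h = -0.005496 + 0.245040 = 0.239544.
θ_z = arccos(0.239544) = 76.1°.

θ_z = 76.1°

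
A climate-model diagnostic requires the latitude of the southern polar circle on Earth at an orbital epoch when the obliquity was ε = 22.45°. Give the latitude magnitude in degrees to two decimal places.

67.55°

The polar circle is the lowest latitude that experiences at least one full rotation of continuous darkness at the northern-summer solstice; it lies at |φ| = 90° − ε = 90° − 22.45° = 67.55°.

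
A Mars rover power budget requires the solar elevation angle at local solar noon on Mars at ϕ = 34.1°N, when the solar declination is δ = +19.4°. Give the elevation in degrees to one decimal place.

75.3°

At local noon the hour angle is zero, so the zenith angle equals |ϕ − δ| = |+34.1° − (+19.400°)| = 14.700°.
Elevation = 90° − 14.700° = 75.3°.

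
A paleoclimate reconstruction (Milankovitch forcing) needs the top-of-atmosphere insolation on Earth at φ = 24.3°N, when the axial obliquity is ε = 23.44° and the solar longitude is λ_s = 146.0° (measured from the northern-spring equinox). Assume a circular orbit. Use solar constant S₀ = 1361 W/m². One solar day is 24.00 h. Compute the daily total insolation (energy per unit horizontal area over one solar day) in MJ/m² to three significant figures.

38.8 MJ/m²

Solar declination: sin δ = sin ε · sin λ_s = sin 23.44° × sin 146.0° = 0.22244, so δ = +12.852°.
cos H₀ = −tan(+24.3°) tan(+12.852°) = -0.1030, H₀ = 1.6740 rad.
Bracket: H₀ sin φ sin δ + cos φ cos δ sin H₀ = 1.6740×0.41151×0.22244 + 0.91140×0.97495×0.99468 = 0.153232 + 0.883842 = 1.037074.
Q̄ = (S₀/π) × [bracket] = (1361/π) × 1.037074 = 449.28 W/m².
Daily total = Q̄ × 24.00 h × 3600 s/h = 449.28 × 24.00 × 3600 / 10⁶ = 38.82 MJ/m².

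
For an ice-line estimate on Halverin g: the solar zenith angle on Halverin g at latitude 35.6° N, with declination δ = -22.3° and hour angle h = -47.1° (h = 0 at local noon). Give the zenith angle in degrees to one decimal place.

cos θ_z = sin φ sin δ + cos φ cos δ cos h = -0.220890 + 0.512099 = 0.291209.
θ_z = arccos(0.291209) = 73.1°.

θ_z = 73.1°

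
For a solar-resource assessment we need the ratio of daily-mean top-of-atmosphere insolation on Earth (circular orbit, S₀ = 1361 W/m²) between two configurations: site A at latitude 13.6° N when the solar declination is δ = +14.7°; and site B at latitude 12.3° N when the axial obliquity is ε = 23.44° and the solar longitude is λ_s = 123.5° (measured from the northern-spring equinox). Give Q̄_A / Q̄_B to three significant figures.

— Configuration A (φ=+13.6°):
cos H₀ = −tan(+13.6°) tan(+14.700°) = -0.0635, H₀ = 1.6343 rad.
Bracket: H₀ sin φ sin δ + cos φ cos δ sin H₀ = 1.6343×0.23514×0.25376 + 0.97196×0.96727×0.99798 = 0.097517 + 0.938249 = 1.035766.
Q̄ = (S₀/π) × [bracket] = (1361/π) × 1.035766 = 448.71 W/m².
— Configuration B (φ=+12.3°):
Solar declination: sin δ = sin ε · sin λ_s = sin 23.44° × sin 123.5° = 0.33171, so δ = +19.373°.
cos H₀ = −tan(+12.3°) tan(+19.373°) = -0.0767, H₀ = 1.6475 rad.
Bracket: H₀ sin φ sin δ + cos φ cos δ sin H₀ = 1.6475×0.21303×0.33171 + 0.97705×0.94338×0.99706 = 0.116419 + 0.919020 = 1.035439.
Q̄ = (S₀/π) × [bracket] = (1361/π) × 1.035439 = 448.57 W/m².
Ratio Q̄_A / Q̄_B = 448.71 / 448.57 = 1.000.

Q̄_A / Q̄_B ≈ 1.00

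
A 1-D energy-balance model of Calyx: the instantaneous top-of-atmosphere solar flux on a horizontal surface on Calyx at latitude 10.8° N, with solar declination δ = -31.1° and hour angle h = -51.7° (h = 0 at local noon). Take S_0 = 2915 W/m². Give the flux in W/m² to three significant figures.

cos θ_z = sin ϕ sin δ + cos ϕ cos δ cos h = -0.096789 + 0.521296 = 0.424507.
Flux = S_0 · cos θ_z = 2915 × 0.424507 = 1237 W/m².

1.24e+03 W/m²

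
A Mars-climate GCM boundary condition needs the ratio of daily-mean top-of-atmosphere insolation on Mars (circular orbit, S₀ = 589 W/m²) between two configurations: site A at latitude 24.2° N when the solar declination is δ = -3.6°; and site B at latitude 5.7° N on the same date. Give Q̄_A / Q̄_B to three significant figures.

— Configuration A (φ=+24.2°):
cos H₀ = −tan(+24.2°) tan(-3.600°) = 0.0283, H₀ = 1.5425 rad.
Bracket: H₀ sin φ sin δ + cos φ cos δ sin H₀ = 1.5425×0.40992×-0.06279 + 0.91212×0.99803×0.99960 = -0.039702 + 0.909959 = 0.870257.
Q̄ = (S₀/π) × [bracket] = (589/π) × 0.870257 = 163.16 W/m².
— Configuration B (φ=+5.7°):
cos H₀ = −tan(+5.7°) tan(-3.600°) = 0.0063, H₀ = 1.5645 rad.
Bracket: H₀ sin φ sin δ + cos φ cos δ sin H₀ = 1.5645×0.09932×-0.06279 + 0.99506×0.99803×0.99998 = -0.009757 + 0.993080 = 0.983323.
Q̄ = (S₀/π) × [bracket] = (589/π) × 0.983323 = 184.36 W/m².
Ratio Q̄_A / Q̄_B = 163.16 / 184.36 = 0.8850.

Q̄_A / Q̄_B ≈ 0.885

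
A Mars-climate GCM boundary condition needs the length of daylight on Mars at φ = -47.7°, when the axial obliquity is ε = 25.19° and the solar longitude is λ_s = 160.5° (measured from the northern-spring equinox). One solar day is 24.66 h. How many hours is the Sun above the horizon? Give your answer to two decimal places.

11.09 h

Solar declination: sin δ = sin ε · sin λ_s = sin 25.19° × sin 160.5° = 0.14208, so δ = +8.168°.
cos H₀ = −tan φ · tan δ = −tan(-47.7°) × tan(+8.168°) = 0.1577, so H₀ = 1.4124 rad = 80.92°.
Daylight = 2H₀/(2π) × 24.66 h = (1.4124/π) × 24.66 = 11.09 h.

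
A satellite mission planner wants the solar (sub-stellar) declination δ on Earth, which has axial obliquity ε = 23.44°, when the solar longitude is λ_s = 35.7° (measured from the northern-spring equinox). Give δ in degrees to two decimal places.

δ = +13.42°

sin δ = sin ε · sin λ_s = sin 23.44° × sin 35.7° = 0.232126.
δ = arcsin(0.232126) = +13.42°.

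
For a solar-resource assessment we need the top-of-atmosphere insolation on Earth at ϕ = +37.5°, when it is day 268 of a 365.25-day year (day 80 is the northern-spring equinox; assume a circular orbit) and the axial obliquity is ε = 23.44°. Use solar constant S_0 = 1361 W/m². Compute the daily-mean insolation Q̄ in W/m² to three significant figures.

Q̄ ≈ 328 W/m²

Solar longitude: L_s = 360° × (268 − 80)/365.25 = 185.298°.
sin δ = sin 23.44° × sin 185.298° = -0.03673, so δ = -2.105°.
cos h₀ = −tan(+37.5°) tan(-2.105°) = 0.0282, h₀ = 1.5426 rad.
Bracket: h₀ sin ϕ sin δ + cos ϕ cos δ sin h₀ = 1.5426×0.60876×-0.03673 + 0.79335×0.99933×0.99960 = -0.034492 + 0.792501 = 0.758009.
Q̄ = (S_0/π) × [bracket] = (1361/π) × 0.758009 = 328.4 W/m².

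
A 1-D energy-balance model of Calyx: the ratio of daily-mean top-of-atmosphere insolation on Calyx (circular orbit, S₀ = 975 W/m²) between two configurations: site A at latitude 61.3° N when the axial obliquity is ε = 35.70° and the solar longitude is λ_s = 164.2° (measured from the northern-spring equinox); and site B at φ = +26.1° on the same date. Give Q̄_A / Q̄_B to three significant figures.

— Configuration A (φ=+61.3°):
Solar declination: sin δ = sin ε · sin λ_s = sin 35.70° × sin 164.2° = 0.15889, so δ = +9.142°.
cos H₀ = −tan(+61.3°) tan(+9.142°) = -0.2939, H₀ = 1.8691 rad.
Bracket: H₀ sin φ sin δ + cos φ cos δ sin H₀ = 1.8691×0.87715×0.15889 + 0.48022×0.98730×0.95582 = 0.260497 + 0.453175 = 0.713672.
Q̄ = (S₀/π) × [bracket] = (975/π) × 0.713672 = 221.49 W/m².
— Configuration B (φ=+26.1°):
cos H₀ = −tan(+26.1°) tan(+9.142°) = -0.0788, H₀ = 1.6497 rad.
Bracket: H₀ sin φ sin δ + cos φ cos δ sin H₀ = 1.6497×0.43994×0.15889 + 0.89803×0.98730×0.99689 = 0.115317 + 0.883868 = 0.999185.
Q̄ = (S₀/π) × [bracket] = (975/π) × 0.999185 = 310.10 W/m².
Ratio Q̄_A / Q̄_B = 221.49 / 310.10 = 0.7143.

Q̄_A / Q̄_B ≈ 0.714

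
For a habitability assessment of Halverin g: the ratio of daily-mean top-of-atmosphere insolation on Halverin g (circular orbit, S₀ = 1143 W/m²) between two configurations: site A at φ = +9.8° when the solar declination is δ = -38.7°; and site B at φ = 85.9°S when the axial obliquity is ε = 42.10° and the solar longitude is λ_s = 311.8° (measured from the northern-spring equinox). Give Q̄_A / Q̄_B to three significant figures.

Q̄_A / Q̄_B ≈ 0.389

— Configuration A (φ=+9.8°):
cos H₀ = −tan(+9.8°) tan(-38.700°) = 0.1384, H₀ = 1.4320 rad.
Bracket: H₀ sin φ sin δ + cos φ cos δ sin H₀ = 1.4320×0.17021×-0.62524 + 0.98541×0.78043×0.99038 = -0.152396 + 0.761645 = 0.609249.
Q̄ = (S₀/π) × [bracket] = (1143/π) × 0.609249 = 221.66 W/m².
— Configuration B (φ=-85.9°):
Solar declination: sin δ = sin ε · sin λ_s = sin 42.10° × sin 311.8° = -0.49979, so δ = -29.986°.
cos H₀ = −tan(-85.9°) tan(-29.986°) = -8.0499 ≤ −1 ⇒ polar day, H₀ = π.
Bracket: H₀ sin φ sin δ + cos φ cos δ sin H₀ = 3.1416×-0.99744×-0.49979 + 0.07150×0.86615×0.00000 = 1.566121 + 0.000000 = 1.566121.
Q̄ = (S₀/π) × [bracket] = (1143/π) × 1.566121 = 569.80 W/m².
Ratio Q̄_A / Q̄_B = 221.66 / 569.80 = 0.3890.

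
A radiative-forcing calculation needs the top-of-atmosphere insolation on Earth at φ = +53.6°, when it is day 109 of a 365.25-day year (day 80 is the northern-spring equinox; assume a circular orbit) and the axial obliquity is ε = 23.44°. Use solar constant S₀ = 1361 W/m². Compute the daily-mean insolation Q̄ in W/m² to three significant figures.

Solar longitude: λ_s = 360° × (109 − 80)/365.25 = 28.583°.
sin δ = sin 23.44° × sin 28.583° = 0.19032, so δ = +10.971°.
cos H₀ = −tan(+53.6°) tan(+10.971°) = -0.2629, H₀ = 1.8369 rad.
Bracket: H₀ sin φ sin δ + cos φ cos δ sin H₀ = 1.8369×0.80489×0.19032 + 0.59342×0.98172×0.96481 = 0.281389 + 0.562072 = 0.843461.
Q̄ = (S₀/π) × [bracket] = (1361/π) × 0.843461 = 365.4 W/m².

Q̄ ≈ 365 W/m²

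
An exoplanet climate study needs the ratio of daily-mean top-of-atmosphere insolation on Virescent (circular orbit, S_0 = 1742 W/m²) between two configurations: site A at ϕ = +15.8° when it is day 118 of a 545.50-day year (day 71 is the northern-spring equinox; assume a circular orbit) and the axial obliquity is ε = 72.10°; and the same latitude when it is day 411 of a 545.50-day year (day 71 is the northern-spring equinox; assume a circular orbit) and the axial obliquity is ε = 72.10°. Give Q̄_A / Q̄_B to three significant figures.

— Configuration A (ϕ=+15.8°):
Solar longitude: L_s = 360° × (118 − 71)/545.50 = 31.017°.
sin δ = sin 72.10° × sin 31.017° = 0.49036, so δ = +29.364°.
cos h₀ = −tan(+15.8°) tan(+29.364°) = -0.1592, h₀ = 1.7307 rad.
Bracket: h₀ sin ϕ sin δ + cos ϕ cos δ sin h₀ = 1.7307×0.27228×0.49036 + 0.96222×0.87152×0.98724 = 0.231075 + 0.827894 = 1.058969.
Q̄ = (S_0/π) × [bracket] = (1742/π) × 1.058969 = 587.19 W/m².
— Configuration B (ϕ=+15.8°):
Solar longitude: L_s = 360° × (411 − 71)/545.50 = 224.381°.
sin δ = sin 72.10° × sin 224.381° = -0.66557, so δ = -41.726°.
cos h₀ = −tan(+15.8°) tan(-41.726°) = 0.2524, h₀ = 1.3157 rad.
Bracket: h₀ sin ϕ sin δ + cos ϕ cos δ sin h₀ = 1.3157×0.27228×-0.66557 + 0.96222×0.74633×0.96764 = -0.238433 + 0.694895 = 0.456462.
Q̄ = (S_0/π) × [bracket] = (1742/π) × 0.456462 = 253.11 W/m².
Ratio Q̄_A / Q̄_B = 587.19 / 253.11 = 2.320.

Q̄_A / Q̄_B ≈ 2.32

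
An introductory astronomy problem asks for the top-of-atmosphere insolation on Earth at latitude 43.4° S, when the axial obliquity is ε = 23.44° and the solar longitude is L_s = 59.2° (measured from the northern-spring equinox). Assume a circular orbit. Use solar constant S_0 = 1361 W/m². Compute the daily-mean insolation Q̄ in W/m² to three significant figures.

Solar declination: sin δ = sin ε · sin L_s = sin 23.44° × sin 59.2° = 0.34168, so δ = +19.980°.
cos h₀ = −tan(-43.4°) tan(+19.980°) = 0.3438, h₀ = 1.2198 rad.
Bracket: h₀ sin ϕ sin δ + cos ϕ cos δ sin h₀ = 1.2198×-0.68709×0.34168 + 0.72657×0.93981×0.93904 = -0.286366 + 0.641212 = 0.354846.
Q̄ = (S_0/π) × [bracket] = (1361/π) × 0.354846 = 153.7 W/m².

Q̄ ≈ 154 W/m²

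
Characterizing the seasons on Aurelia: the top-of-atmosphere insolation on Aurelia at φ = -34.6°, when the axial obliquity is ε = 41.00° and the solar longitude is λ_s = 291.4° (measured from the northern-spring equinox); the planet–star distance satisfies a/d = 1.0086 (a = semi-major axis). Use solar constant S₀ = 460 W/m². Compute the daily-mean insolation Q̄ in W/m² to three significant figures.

Solar declination: sin δ = sin ε · sin λ_s = sin 41.00° × sin 291.4° = -0.61083, so δ = -37.649°.
cos H₀ = −tan(-34.6°) tan(-37.649°) = -0.5322, H₀ = 2.1320 rad.
Bracket: H₀ sin φ sin δ + cos φ cos δ sin H₀ = 2.1320×-0.56784×-0.61083 + 0.82314×0.79176×0.84661 = 0.739492 + 0.551761 = 1.291253.
Inverse-square distance factor (a/d)² = 1.0086² = 1.017274.
Q̄ = (S₀/π) × 1.017274 × [bracket] = (460/π) × 1.017274 × 1.291253 = 192.3 W/m².

Q̄ ≈ 192 W/m²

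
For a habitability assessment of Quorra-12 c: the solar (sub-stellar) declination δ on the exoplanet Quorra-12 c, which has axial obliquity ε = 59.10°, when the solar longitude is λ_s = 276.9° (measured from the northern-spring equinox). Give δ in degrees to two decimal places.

δ = -58.41°

sin δ = sin ε · sin λ_s = sin 59.10° × sin 276.9° = -0.851850.
δ = arcsin(-0.851850) = -58.41°.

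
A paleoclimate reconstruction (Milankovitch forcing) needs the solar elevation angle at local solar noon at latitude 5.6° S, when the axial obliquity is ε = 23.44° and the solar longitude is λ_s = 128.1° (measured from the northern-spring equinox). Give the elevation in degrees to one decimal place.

66.2°

Solar declination: sin δ = sin ε · sin λ_s = sin 23.44° × sin 128.1° = 0.31303, so δ = +18.242°.
At local noon the hour angle is zero, so the zenith angle equals |φ − δ| = |-5.6° − (+18.242°)| = 23.842°.
Elevation = 90° − 23.842° = 66.2°.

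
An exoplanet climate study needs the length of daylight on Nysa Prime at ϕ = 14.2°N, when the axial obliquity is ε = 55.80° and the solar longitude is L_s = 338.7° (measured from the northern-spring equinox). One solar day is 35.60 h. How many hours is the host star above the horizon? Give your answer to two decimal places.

Solar declination: sin δ = sin ε · sin L_s = sin 55.80° × sin 338.7° = -0.30044, so δ = -17.484°.
cos h₀ = −tan ϕ · tan δ = −tan(+14.2°) × tan(-17.484°) = 0.0797, so h₀ = 1.4910 rad = 85.43°.
Daylight = 2h₀/(2π) × 35.60 h = (1.4910/π) × 35.60 = 16.90 h.

16.90 h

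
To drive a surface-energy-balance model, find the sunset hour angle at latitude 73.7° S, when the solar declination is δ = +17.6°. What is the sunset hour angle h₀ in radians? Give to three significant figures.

cos h₀ = −tan ϕ · tan δ = 1.0848 ≥ 1, so the Sun never rises (polar night) and h₀ = 0.

h₀ = 0.00 rad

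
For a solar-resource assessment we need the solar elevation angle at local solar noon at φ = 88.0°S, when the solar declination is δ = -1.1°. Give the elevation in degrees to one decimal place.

At local noon the hour angle is zero, so the zenith angle equals |φ − δ| = |-88.0° − (-1.100°)| = 86.900°.
Elevation = 90° − 86.900° = 3.1°.

3.1°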